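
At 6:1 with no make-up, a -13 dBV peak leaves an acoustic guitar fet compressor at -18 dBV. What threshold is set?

-19 dBV

Let T be the threshold. Output overshoot = (input overshoot)/R, so -18 − T = (-13 − T)/6.
6·(-18 − T) = -13 − T → 5·T = -108 − (-13) = -95.
T = -95/5 = -19 dBV.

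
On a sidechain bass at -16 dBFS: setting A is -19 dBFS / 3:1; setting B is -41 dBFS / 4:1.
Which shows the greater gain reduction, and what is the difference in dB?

B, by 16.75 dB

A: 3 dB over, compressed to 1 dB over, so 2 dB of GR.
B: 25 dB over, compressed to 6.25 dB over, so 18.75 dB of GR.
B reduces 16.75 dB more.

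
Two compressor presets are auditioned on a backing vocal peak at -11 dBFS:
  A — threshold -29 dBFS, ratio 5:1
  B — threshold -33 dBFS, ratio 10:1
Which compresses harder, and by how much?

B, by 5.4 dB

A: GR = 18 − 18/5 = 14.4 dB.
B: GR = 22 − 22/10 = 19.8 dB.
B applies 5.4 dB more gain reduction.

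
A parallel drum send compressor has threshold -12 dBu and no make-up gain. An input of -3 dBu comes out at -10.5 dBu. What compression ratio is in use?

6:1

Input overshoot = -3 − (-12) = 9 dB; output overshoot = -10.5 − (-12) = 1.5 dB.
Ratio = 9 / 1.5 = 6.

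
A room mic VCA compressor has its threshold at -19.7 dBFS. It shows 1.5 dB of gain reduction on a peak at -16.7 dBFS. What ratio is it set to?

2:1

Input overshoot = -16.7 − (-19.7) = 3 dB.
Output overshoot = 3 − 1.5 = 1.5 dB.
Ratio = input overshoot / output overshoot = 3 / 1.5 = 2.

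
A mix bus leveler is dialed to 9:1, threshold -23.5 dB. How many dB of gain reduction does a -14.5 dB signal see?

-14.5 dB exceeds the threshold by 9 dB.
After 9:1 compression the overshoot becomes 9/9 = 1 dB.
So the signal is attenuated by 9 − 1 = 8 dB.

8 dB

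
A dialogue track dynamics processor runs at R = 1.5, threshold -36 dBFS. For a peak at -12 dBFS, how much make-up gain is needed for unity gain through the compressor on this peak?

8 dB

The peak compresses to -36 + 24/1.5 = -20 dBFS.
To reach -12 dBFS requires -12 − (-20) = 8 dB of make-up.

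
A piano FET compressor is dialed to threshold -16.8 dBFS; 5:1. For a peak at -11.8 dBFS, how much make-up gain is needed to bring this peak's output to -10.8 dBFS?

5 dB

The peak compresses to -16.8 + 5/5 = -15.8 dBFS.
To reach -10.8 dBFS requires -10.8 − (-15.8) = 5 dB of make-up.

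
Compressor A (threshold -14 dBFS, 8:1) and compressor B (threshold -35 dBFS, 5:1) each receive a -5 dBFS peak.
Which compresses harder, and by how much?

B, by 16.125 dB

A: GR = 9 − 9/8 = 7.875 dB.
B: GR = 30 − 30/5 = 24 dB.
B reduces 16.125 dB more.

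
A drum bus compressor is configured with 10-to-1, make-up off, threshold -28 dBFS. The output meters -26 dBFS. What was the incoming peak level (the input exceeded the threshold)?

-8 dBFS

The compressed level sits -26 − (-28) = 2 dB over threshold.
Before 10:1 compression the overshoot was 2 × 10 = 20 dB, so input = -28 + 20 = -8 dBFS.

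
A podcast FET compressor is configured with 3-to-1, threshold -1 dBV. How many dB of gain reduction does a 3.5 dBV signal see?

The signal is 4.5 dB above threshold.
After 3:1 compression the overshoot becomes 4.5/3 = 1.5 dB.
So the signal is attenuated by 4.5 − 1.5 = 3 dB.

3 dB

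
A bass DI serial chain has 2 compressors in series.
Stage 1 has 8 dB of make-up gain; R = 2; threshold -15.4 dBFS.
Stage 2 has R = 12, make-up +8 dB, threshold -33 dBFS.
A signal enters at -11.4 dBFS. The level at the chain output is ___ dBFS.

Stage 1: -11.4 dBFS is 4 dB over -15.4 dBFS; at 2:1 that becomes 2 dB over, giving -13.4 dBFS; +8 dB make-up → -5.4 dBFS.
Stage 2: 27.6 dB above -33 dBFS, reduced 12:1 to 2.3 dB above → -30.7 dBFS; +8 dB make-up → -22.7 dBFS.

-22.7 dBFS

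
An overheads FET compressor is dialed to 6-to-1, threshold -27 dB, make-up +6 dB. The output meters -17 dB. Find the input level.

-3 dB

Remove make-up: -17 − 6 = -23 dB.
That's 4 dB above the -27 dB threshold.
Input overshoot = R × output overshoot = 24 dB → input = -27 + 24 = -3 dB.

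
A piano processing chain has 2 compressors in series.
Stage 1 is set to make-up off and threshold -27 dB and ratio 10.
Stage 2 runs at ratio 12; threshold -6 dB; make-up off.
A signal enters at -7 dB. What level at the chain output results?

-25 dB

Stage 1: 20 dB above -27 dB, reduced 10:1 to 2 dB above → -25 dB.
Stage 2: below threshold (-25 ≤ -6); passes unchanged; output -25 dB.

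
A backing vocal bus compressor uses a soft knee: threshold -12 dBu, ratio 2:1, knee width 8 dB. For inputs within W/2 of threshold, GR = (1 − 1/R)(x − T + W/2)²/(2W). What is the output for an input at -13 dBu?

-13.28125 dBu

x − T + W/2 = -13 − (-12) + 4 = 3.
GR = (1 − 1/2) × 3² / 16 = 0.5 × 9 / 16 = 0.28125 dB.
Output = -13 − 0.28125 = -13.28125 dBu.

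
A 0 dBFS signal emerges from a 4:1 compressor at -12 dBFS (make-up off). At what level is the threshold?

-16 dBFS

Input is 16 dB above T (since output overshoot × R = input overshoot: (-12 − T)·4 = 0 − T gives T = -16 dBFS).
Check: -16 + (0 − (-16))/4 = -16 + 4 = -12 dBFS. ✓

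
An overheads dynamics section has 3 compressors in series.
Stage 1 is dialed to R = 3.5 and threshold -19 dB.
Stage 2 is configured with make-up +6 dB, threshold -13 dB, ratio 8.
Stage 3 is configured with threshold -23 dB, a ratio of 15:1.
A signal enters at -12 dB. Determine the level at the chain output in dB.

Stage 1: -12 dB is 7 dB over -19 dB; at 3.5:1 that becomes 2 dB over, giving -17 dB.
Stage 2: below threshold (-17 ≤ -13); passes unchanged; make-up brings it to -11 dB.
Stage 3: 12 dB above -23 dB, reduced 15:1 to 0.8 dB above → -22.2 dB.

-22.2 dB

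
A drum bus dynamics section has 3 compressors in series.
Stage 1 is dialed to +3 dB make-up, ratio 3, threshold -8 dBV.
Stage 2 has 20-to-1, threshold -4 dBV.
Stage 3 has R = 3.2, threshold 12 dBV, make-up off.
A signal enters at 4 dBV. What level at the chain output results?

-3.85 dBV

Stage 1: 12 dB above -8 dBV, reduced 3:1 to 4 dB above → -4 dBV; +3 dB make-up → -1 dBV.
Stage 2: 3 dB above -4 dBV, reduced 20:1 to 0.15 dB above → -3.85 dBV.
Stage 3: below threshold (-3.85 ≤ 12); passes unchanged; output -3.85 dBV.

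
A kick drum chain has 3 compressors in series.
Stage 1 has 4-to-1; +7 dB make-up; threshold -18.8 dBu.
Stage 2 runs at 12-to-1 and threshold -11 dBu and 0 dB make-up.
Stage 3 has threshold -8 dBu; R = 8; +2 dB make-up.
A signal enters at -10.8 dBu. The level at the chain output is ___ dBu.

Stage 1: -10.8 dBu is 8 dB over -18.8 dBu; at 4:1 that becomes 2 dB over, giving -16.8 dBu; +7 dB make-up → -9.8 dBu.
Stage 2: -9.8 dBu is 1.2 dB over -11 dBu; at 12:1 that becomes 0.1 dB over, giving -10.9 dBu.
Stage 3: -10.9 dBu is at or below the -8 dBu threshold — no compression; make-up brings it to -8.9 dBu.

-8.9 dBu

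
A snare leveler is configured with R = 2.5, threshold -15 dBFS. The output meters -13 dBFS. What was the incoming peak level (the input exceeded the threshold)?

Post-compression overshoot = -13 − (-15) = 2 dB.
Before 2.5:1 compression the overshoot was 2 × 2.5 = 5 dB, so input = -15 + 5 = -10 dBFS.

-10 dBFS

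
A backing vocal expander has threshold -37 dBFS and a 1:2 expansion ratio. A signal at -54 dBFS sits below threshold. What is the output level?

-71 dBFS

Undershoot = (-37) − (-54) = 17 dB.
At 1:2, that expands to 34 dB under threshold.
Output = -37 − 34 = -71 dBFS.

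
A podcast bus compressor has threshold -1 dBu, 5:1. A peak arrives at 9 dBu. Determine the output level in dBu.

Overshoot: 9 − (-1) = 10 dB.
5:1 compression reduces that to 10/5 = 2 dB over.
Output = -1 + 2 = 1 dBu.

1 dBu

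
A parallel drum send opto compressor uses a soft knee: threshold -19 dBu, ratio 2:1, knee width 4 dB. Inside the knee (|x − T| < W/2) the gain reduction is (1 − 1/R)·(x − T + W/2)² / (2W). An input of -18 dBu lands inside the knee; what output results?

-18.5625 dBu

x − T + W/2 = -18 − (-19) + 2 = 3.
GR = (1 − 1/2) × 3² / 8 = 0.5 × 9 / 8 = 0.5625 dB.
Output = -18 − 0.5625 = -18.5625 dBu.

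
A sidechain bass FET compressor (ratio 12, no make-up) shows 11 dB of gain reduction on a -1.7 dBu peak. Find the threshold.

-13.7 dBu

Input is 12 dB above T (since output overshoot × R = input overshoot: (-12.7 − T)·12 = -1.7 − T gives T = -13.7 dBu).
Check: -13.7 + (-1.7 − (-13.7))/12 = -13.7 + 1 = -12.7 dBu. ✓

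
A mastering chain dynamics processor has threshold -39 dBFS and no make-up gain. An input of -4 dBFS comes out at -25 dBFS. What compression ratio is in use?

2.5:1

Input overshoot = -4 − (-39) = 35 dB; output overshoot = -25 − (-39) = 14 dB.
Ratio = 35 / 14 = 2.5.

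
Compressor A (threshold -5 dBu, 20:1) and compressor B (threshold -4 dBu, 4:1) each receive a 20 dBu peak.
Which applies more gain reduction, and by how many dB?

A, by 5.75 dB

A: overshoot 25 dB → output overshoot 1.25 dB → GR 23.75 dB.
B: overshoot 24 dB → output overshoot 6 dB → GR 18 dB.
A reduces 5.75 dB more.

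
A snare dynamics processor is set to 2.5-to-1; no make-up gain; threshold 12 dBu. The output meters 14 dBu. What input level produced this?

Post-compression overshoot = 14 − 12 = 2 dB.
Before 2.5:1 compression the overshoot was 2 × 2.5 = 5 dB, so input = 12 + 5 = 17 dBu.

17 dBu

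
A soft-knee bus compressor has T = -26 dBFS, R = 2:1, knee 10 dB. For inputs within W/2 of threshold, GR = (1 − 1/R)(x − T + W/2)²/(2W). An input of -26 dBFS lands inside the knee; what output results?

-26.625 dBFS

x − T + W/2 = -26 − (-26) + 5 = 5.
GR = (1 − 1/2) × 5² / 20 = 0.5 × 25 / 20 = 0.625 dB.
Output = -26 − 0.625 = -26.625 dBFS.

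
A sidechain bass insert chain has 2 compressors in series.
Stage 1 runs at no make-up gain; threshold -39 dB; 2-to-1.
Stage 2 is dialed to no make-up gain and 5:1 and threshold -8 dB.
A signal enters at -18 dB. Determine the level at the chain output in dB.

Stage 1: 21 dB above -39 dB, reduced 2:1 to 10.5 dB above → -28.5 dB.
Stage 2: -28.5 dB is at or below the -8 dB threshold — no compression; output -28.5 dB.

-28.5 dB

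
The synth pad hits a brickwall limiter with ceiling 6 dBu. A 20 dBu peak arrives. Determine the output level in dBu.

At ∞:1, everything above 6 dBu is held at the ceiling.

6 dBu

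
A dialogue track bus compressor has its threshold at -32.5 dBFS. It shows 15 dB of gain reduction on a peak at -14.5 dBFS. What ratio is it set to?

Input overshoot = -14.5 − (-32.5) = 18 dB.
Output overshoot = 18 − 15 = 3 dB.
Ratio = input overshoot / output overshoot = 18 / 3 = 6.

6:1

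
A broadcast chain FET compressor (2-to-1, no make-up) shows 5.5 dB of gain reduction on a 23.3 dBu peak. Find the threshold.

12.3 dBu

Let T be the threshold. Output overshoot = (input overshoot)/R, so 17.8 − T = (23.3 − T)/2.
2·(17.8 − T) = 23.3 − T → 1·T = 35.6 − 23.3 = 12.3.
T = 12.3/1 = 12.3 dBu.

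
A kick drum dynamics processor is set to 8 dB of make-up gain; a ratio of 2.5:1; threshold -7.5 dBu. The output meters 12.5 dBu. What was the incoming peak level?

22.5 dBu

Stripping the +8 dB make-up gives 4.5 dBu at the gain stage.
That's 12 dB above the -7.5 dBu threshold.
Undo the ratio: input overshoot = 12 × 2.5 = 30 dB, giving input = 22.5 dBu.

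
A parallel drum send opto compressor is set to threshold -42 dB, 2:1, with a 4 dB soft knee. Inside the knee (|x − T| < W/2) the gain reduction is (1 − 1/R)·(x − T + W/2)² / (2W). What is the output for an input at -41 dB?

-41.5625 dB

x − T + W/2 = -41 − (-42) + 2 = 3.
GR = (1 − 1/2) × 3² / 8 = 0.5 × 9 / 8 = 0.5625 dB.
Output = -41 − 0.5625 = -41.5625 dB.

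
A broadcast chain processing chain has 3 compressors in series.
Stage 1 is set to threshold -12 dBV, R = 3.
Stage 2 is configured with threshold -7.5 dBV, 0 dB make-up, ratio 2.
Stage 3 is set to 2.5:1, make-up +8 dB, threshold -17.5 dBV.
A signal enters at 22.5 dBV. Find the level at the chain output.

Stage 1: 22.5 dBV is 34.5 dB over -12 dBV; at 3:1 that becomes 11.5 dB over, giving -0.5 dBV.
Stage 2: -0.5 dBV is 7 dB over -7.5 dBV; at 2:1 that becomes 3.5 dB over, giving -4 dBV.
Stage 3: 13.5 dB above -17.5 dBV, reduced 2.5:1 to 5.4 dB above → -12.1 dBV; +8 dB make-up → -4.1 dBV.

-4.1 dBV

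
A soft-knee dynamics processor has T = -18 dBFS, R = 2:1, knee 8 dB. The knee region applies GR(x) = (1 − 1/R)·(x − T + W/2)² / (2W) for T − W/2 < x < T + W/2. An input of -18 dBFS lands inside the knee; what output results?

x − T + W/2 = -18 − (-18) + 4 = 4.
GR = (1 − 1/2) × 4² / 16 = 0.5 × 16 / 16 = 0.5 dB.
Output = -18 − 0.5 = -18.5 dBFS.

-18.5 dBFS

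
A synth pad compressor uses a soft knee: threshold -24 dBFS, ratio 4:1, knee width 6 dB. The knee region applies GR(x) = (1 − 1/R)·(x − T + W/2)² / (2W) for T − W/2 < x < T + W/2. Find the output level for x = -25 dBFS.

x − T + W/2 = -25 − (-24) + 3 = 2.
GR = (1 − 1/4) × 2² / 12 = 0.75 × 4 / 12 = 0.25 dB.
Output = -25 − 0.25 = -25.25 dBFS.

-25.25 dBFS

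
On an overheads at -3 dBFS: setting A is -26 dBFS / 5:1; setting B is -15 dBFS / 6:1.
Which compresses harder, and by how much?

A, by 8.4 dB

A: 23 dB over, compressed to 4.6 dB over, so 18.4 dB of GR.
B: 12 dB over, compressed to 2 dB over, so 10 dB of GR.
A applies 8.4 dB more gain reduction.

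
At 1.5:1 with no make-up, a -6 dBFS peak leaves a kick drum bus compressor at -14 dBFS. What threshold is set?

-30 dBFS

Input is 24 dB above T (since output overshoot × R = input overshoot: (-14 − T)·1.5 = -6 − T gives T = -30 dBFS).
Check: -30 + (-6 − (-30))/1.5 = -30 + 16 = -14 dBFS. ✓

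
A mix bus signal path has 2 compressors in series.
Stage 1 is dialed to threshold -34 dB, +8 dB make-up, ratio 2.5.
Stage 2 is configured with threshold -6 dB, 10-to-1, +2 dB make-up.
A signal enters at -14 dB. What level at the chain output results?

Stage 1: -14 dB is 20 dB over -34 dB; at 2.5:1 that becomes 8 dB over, giving -26 dB; +8 dB make-up → -18 dB.
Stage 2: -18 dB is at or below the -6 dB threshold — no compression; make-up brings it to -16 dB.

-16 dB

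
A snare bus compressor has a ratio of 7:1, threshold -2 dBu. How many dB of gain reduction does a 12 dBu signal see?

Overshoot = 12 − (-2) = 14 dB.
After 7:1 compression the overshoot becomes 14/7 = 2 dB.
So the signal is attenuated by 14 − 2 = 12 dB.

12 dB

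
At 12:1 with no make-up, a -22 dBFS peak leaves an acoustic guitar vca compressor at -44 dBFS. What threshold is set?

-46 dBFS

Let T be the threshold. Output overshoot = (input overshoot)/R, so -44 − T = (-22 − T)/12.
12·(-44 − T) = -22 − T → 11·T = -528 − (-22) = -506.
T = -506/11 = -46 dBFS.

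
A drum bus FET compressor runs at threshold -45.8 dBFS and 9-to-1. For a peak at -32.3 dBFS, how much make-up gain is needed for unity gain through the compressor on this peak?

12 dB

Without make-up, output = threshold + overshoot/9 = -45.8 + 1.5 = -44.3 dBFS.
Gap to target: 12 dB.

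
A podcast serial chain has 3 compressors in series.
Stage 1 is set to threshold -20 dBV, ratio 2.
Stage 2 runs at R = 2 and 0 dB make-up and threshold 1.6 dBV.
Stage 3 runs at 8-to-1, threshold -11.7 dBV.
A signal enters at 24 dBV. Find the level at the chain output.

-10.0125 dBV

Stage 1: overshoot 44 dB → 44/2 = 22 dB → 2 dBV.
Stage 2: 0.4 dB above 1.6 dBV, reduced 2:1 to 0.2 dB above → 1.8 dBV.
Stage 3: overshoot 13.5 dB → 13.5/8 = 1.6875 dB → -10.0125 dBV.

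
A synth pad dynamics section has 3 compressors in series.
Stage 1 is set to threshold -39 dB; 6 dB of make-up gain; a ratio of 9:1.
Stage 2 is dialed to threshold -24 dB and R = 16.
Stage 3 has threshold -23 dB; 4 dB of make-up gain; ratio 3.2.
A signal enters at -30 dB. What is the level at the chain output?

-28 dB

Stage 1: -30 dB is 9 dB over -39 dB; at 9:1 that becomes 1 dB over, giving -38 dB; +6 dB make-up → -32 dB.
Stage 2: -32 dB is at or below the -24 dB threshold — no compression; output -32 dB.
Stage 3: below threshold (-32 ≤ -23); passes unchanged; make-up brings it to -28 dB.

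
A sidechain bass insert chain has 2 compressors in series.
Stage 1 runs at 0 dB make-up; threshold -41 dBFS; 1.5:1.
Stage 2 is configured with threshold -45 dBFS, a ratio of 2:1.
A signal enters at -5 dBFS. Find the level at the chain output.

-31 dBFS

Stage 1: overshoot 36 dB → 36/1.5 = 24 dB → -17 dBFS.
Stage 2: -17 dBFS is 28 dB over -45 dBFS; at 2:1 that becomes 14 dB over, giving -31 dBFS.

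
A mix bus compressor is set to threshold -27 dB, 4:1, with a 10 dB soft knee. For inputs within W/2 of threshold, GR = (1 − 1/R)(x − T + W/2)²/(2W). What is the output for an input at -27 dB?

x − T + W/2 = -27 − (-27) + 5 = 5.
GR = (1 − 1/4) × 5² / 20 = 0.75 × 25 / 20 = 0.9375 dB.
Output = -27 − 0.9375 = -27.9375 dB.

-27.9375 dB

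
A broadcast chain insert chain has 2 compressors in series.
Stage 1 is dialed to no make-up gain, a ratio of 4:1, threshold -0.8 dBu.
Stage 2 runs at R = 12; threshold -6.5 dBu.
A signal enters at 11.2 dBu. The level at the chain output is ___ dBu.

Stage 1: overshoot 12 dB → 12/4 = 3 dB → 2.2 dBu.
Stage 2: 8.7 dB above -6.5 dBu, reduced 12:1 to 0.725 dB above → -5.775 dBu.

-5.775 dBu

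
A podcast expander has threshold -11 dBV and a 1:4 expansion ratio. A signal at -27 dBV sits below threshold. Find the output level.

Below threshold, a 1:4 expander applies gain = (4−1)×(T − x) of attenuation.
(4−1) × 16 = 48 dB, so output = -27 − 48 = -75 dBV.

-75 dBV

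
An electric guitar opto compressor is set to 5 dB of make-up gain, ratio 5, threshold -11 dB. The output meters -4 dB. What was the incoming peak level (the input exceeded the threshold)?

-1 dB

Before make-up, the level was -4 − 5 = -9 dB.
The compressed level sits -9 − (-11) = 2 dB over threshold.
Undo the ratio: input overshoot = 2 × 5 = 10 dB, giving input = -1 dB.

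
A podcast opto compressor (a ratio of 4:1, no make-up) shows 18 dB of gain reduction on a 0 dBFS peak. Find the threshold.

Input is 24 dB above T (since output overshoot × R = input overshoot: (-18 − T)·4 = 0 − T gives T = -24 dBFS).
Check: -24 + (0 − (-24))/4 = -24 + 6 = -18 dBFS. ✓

-24 dBFS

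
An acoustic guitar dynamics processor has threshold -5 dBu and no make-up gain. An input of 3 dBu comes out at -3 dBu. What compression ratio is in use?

Input overshoot = 3 − (-5) = 8 dB; output overshoot = -3 − (-5) = 2 dB.
Ratio = 8 / 2 = 4.

4:1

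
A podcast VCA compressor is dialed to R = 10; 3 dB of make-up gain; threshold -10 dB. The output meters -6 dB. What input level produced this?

Before make-up, the level was -6 − 3 = -9 dB.
The compressed level sits -9 − (-10) = 1 dB over threshold.
Before 10:1 compression the overshoot was 1 × 10 = 10 dB, so input = -10 + 10 = 0 dB.

0 dB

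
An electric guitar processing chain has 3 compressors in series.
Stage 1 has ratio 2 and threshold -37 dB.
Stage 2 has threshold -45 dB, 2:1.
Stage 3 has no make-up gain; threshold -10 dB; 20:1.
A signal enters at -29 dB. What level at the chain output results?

-39 dB

Stage 1: overshoot 8 dB → 8/2 = 4 dB → -33 dB.
Stage 2: 12 dB above -45 dB, reduced 2:1 to 6 dB above → -39 dB.
Stage 3: -39 dB ≤ -10 dB, so stage 3 doesn't engage; output -39 dB.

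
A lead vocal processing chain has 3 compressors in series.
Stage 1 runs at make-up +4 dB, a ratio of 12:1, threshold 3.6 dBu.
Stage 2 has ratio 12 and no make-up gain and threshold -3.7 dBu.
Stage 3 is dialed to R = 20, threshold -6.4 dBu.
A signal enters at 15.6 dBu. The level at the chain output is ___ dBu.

Stage 1: 15.6 dBu is 12 dB over 3.6 dBu; at 12:1 that becomes 1 dB over, giving 4.6 dBu; +4 dB make-up → 8.6 dBu.
Stage 2: 12.3 dB above -3.7 dBu, reduced 12:1 to 1.025 dB above → -2.675 dBu.
Stage 3: overshoot 3.725 dB → 3.725/20 = 0.18625 dB → -6.21375 dBu.

-6.21375 dBu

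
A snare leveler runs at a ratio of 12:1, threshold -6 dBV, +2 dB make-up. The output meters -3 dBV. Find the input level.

Before make-up, the level was -3 − 2 = -5 dBV.
The compressed level sits -5 − (-6) = 1 dB over threshold.
Before 12:1 compression the overshoot was 1 × 12 = 12 dB, so input = -6 + 12 = 6 dBV.

6 dBV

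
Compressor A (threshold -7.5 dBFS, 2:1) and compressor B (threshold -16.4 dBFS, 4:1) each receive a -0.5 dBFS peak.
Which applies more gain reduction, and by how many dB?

A: 7 dB over, compressed to 3.5 dB over, so 3.5 dB of GR.
B: 15.9 dB over, compressed to 3.975 dB over, so 11.925 dB of GR.
B reduces 8.425 dB more.

B, by 8.425 dB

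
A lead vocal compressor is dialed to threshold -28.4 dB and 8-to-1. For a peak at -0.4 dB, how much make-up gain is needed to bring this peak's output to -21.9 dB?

Without make-up, output = threshold + overshoot/8 = -28.4 + 3.5 = -24.9 dB.
Gap to target: 3 dB.

3 dB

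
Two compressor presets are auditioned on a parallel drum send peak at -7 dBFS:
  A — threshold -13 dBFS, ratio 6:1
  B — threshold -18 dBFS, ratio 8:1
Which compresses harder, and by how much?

A: 6 dB over, compressed to 1 dB over, so 5 dB of GR.
B: 11 dB over, compressed to 1.375 dB over, so 9.625 dB of GR.
B reduces 4.625 dB more.

B, by 4.625 dB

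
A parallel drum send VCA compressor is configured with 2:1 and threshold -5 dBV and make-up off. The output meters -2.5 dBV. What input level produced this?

0 dBV

That's 2.5 dB above the -5 dBV threshold.
Before 2:1 compression the overshoot was 2.5 × 2 = 5 dB, so input = -5 + 5 = 0 dBV.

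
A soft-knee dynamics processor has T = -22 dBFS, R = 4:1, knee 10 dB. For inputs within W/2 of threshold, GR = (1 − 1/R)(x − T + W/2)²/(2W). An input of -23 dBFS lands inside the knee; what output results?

x − T + W/2 = -23 − (-22) + 5 = 4.
GR = (1 − 1/4) × 4² / 20 = 0.75 × 16 / 20 = 0.6 dB.
Output = -23 − 0.6 = -23.6 dBFS.

-23.6 dBFS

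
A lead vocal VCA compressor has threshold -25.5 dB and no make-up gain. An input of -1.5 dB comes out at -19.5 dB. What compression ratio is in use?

4:1

Input overshoot = -1.5 − (-25.5) = 24 dB; output overshoot = -19.5 − (-25.5) = 6 dB.
Ratio = 24 / 6 = 4.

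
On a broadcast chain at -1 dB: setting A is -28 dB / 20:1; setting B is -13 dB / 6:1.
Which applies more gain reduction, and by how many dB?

A, by 15.65 dB

A: 27 dB over, compressed to 1.35 dB over, so 25.65 dB of GR.
B: 12 dB over, compressed to 2 dB over, so 10 dB of GR.
Difference: 15.65 dB in favour of A.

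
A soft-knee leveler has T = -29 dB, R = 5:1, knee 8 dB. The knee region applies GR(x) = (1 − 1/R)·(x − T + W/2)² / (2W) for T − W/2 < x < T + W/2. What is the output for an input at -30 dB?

x − T + W/2 = -30 − (-29) + 4 = 3.
GR = (1 − 1/5) × 3² / 16 = 0.8 × 9 / 16 = 0.45 dB.
Output = -30 − 0.45 = -30.45 dB.

-30.45 dB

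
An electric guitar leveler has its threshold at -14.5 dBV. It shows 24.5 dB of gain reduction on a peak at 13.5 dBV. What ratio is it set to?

8:1

Input overshoot = 13.5 − (-14.5) = 28 dB.
Output overshoot = 28 − 24.5 = 3.5 dB.
Ratio = input overshoot / output overshoot = 28 / 3.5 = 8.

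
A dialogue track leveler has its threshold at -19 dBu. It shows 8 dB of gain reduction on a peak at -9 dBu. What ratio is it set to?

5:1

Input overshoot = -9 − (-19) = 10 dB.
Output overshoot = 10 − 8 = 2 dB.
Ratio = input overshoot / output overshoot = 10 / 2 = 5.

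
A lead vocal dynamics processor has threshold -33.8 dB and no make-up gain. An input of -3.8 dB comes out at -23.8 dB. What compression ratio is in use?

Input overshoot = -3.8 − (-33.8) = 30 dB; output overshoot = -23.8 − (-33.8) = 10 dB.
Ratio = 30 / 10 = 3.

3:1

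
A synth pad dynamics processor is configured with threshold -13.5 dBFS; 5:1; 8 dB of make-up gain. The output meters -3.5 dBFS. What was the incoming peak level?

Remove make-up: -3.5 − 8 = -11.5 dBFS.
That's 2 dB above the -13.5 dBFS threshold.
Before 5:1 compression the overshoot was 2 × 5 = 10 dB, so input = -13.5 + 10 = -3.5 dBFS.

-3.5 dBFS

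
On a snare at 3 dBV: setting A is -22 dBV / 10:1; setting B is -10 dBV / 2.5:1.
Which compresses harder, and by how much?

A, by 14.7 dB

A: GR = 25 − 25/10 = 22.5 dB.
B: GR = 13 − 13/2.5 = 7.8 dB.
Difference: 14.7 dB in favour of A.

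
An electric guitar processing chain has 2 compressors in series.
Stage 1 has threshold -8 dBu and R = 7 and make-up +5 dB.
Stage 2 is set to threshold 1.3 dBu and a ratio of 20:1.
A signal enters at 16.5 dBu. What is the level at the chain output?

0.5 dBu

Stage 1: overshoot 24.5 dB → 24.5/7 = 3.5 dB → -4.5 dBu; +5 dB make-up → 0.5 dBu.
Stage 2: 0.5 dBu is at or below the 1.3 dBu threshold — no compression; output 0.5 dBu.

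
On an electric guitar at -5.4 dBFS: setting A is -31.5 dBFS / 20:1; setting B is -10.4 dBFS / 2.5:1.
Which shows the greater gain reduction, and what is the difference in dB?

A, by 21.795 dB

A: 26.1 dB over, compressed to 1.305 dB over, so 24.795 dB of GR.
B: 5 dB over, compressed to 2 dB over, so 3 dB of GR.
A applies 21.795 dB more gain reduction.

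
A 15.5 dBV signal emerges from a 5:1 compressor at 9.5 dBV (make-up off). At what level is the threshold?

8 dBV

Let T be the threshold. Output overshoot = (input overshoot)/R, so 9.5 − T = (15.5 − T)/5.
5·(9.5 − T) = 15.5 − T → 4·T = 47.5 − 15.5 = 32.
T = 32/4 = 8 dBV.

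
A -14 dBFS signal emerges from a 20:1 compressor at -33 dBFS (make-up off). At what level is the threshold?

Input is 20 dB above T (since output overshoot × R = input overshoot: (-33 − T)·20 = -14 − T gives T = -34 dBFS).
Check: -34 + (-14 − (-34))/20 = -34 + 1 = -33 dBFS. ✓

-34 dBFS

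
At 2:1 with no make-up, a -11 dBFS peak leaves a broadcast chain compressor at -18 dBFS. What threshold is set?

-25 dBFS

Gain reduction = -11 − (-18) = 7 dB; output overshoot = GR / (R − 1) = 7 / 1 = 7 dB.
Threshold = output − output overshoot = -18 − 7 = -25 dBFS.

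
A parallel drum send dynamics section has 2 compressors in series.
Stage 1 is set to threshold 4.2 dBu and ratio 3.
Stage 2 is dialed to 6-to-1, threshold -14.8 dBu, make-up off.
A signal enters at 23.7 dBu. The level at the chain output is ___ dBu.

Stage 1: overshoot 19.5 dB → 19.5/3 = 6.5 dB → 10.7 dBu.
Stage 2: 25.5 dB above -14.8 dBu, reduced 6:1 to 4.25 dB above → -10.55 dBu.

-10.55 dBu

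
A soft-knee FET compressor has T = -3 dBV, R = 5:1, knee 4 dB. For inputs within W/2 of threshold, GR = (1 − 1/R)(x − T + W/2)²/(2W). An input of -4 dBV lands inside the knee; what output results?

x − T + W/2 = -4 − (-3) + 2 = 1.
GR = (1 − 1/5) × 1² / 8 = 0.8 × 1 / 8 = 0.1 dB.
Output = -4 − 0.1 = -4.1 dBV.

-4.1 dBV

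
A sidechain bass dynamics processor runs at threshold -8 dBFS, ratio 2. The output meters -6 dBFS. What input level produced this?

Post-compression overshoot = -6 − (-8) = 2 dB.
Before 2:1 compression the overshoot was 2 × 2 = 4 dB, so input = -8 + 4 = -4 dBFS.

-4 dBFS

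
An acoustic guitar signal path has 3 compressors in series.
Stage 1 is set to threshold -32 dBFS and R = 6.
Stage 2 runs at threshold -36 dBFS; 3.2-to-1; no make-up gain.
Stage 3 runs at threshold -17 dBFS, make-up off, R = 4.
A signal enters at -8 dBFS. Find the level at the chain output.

-33.5 dBFS

Stage 1: -8 dBFS is 24 dB over -32 dBFS; at 6:1 that becomes 4 dB over, giving -28 dBFS.
Stage 2: -28 dBFS is 8 dB over -36 dBFS; at 3.2:1 that becomes 2.5 dB over, giving -33.5 dBFS.
Stage 3: below threshold (-33.5 ≤ -17); passes unchanged; output -33.5 dBFS.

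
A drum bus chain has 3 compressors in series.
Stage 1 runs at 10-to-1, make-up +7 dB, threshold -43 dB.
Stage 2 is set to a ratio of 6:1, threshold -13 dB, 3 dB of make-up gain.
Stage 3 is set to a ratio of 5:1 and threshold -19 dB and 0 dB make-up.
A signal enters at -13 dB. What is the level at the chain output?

Stage 1: 30 dB above -43 dB, reduced 10:1 to 3 dB above → -40 dB; +7 dB make-up → -33 dB.
Stage 2: below threshold (-33 ≤ -13); passes unchanged; make-up brings it to -30 dB.
Stage 3: below threshold (-30 ≤ -19); passes unchanged; output -30 dB.

-30 dB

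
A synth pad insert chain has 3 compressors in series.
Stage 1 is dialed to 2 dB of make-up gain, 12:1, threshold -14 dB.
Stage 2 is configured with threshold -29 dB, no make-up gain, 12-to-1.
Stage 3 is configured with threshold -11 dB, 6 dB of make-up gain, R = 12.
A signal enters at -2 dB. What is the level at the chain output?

Stage 1: -2 dB is 12 dB over -14 dB; at 12:1 that becomes 1 dB over, giving -13 dB; +2 dB make-up → -11 dB.
Stage 2: overshoot 18 dB → 18/12 = 1.5 dB → -27.5 dB.
Stage 3: -27.5 dB is at or below the -11 dB threshold — no compression; make-up brings it to -21.5 dB.

-21.5 dB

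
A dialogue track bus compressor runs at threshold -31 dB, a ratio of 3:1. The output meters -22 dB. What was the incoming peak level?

-4 dB

Post-compression overshoot = -22 − (-31) = 9 dB.
Undo the ratio: input overshoot = 9 × 3 = 27 dB, giving input = -4 dB.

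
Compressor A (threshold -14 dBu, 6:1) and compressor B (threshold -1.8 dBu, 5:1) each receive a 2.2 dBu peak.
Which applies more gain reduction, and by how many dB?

A, by 10.3 dB

A: 16.2 dB over, compressed to 2.7 dB over, so 13.5 dB of GR.
B: 4 dB over, compressed to 0.8 dB over, so 3.2 dB of GR.
A reduces 10.3 dB more.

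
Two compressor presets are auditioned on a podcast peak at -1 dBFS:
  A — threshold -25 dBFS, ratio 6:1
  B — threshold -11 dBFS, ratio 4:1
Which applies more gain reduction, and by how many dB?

A: overshoot 24 dB → output overshoot 4 dB → GR 20 dB.
B: overshoot 10 dB → output overshoot 2.5 dB → GR 7.5 dB.
Difference: 12.5 dB in favour of A.

A, by 12.5 dB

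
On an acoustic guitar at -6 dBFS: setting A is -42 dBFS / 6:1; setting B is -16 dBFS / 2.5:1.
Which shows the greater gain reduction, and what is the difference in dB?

A, by 24 dB

A: overshoot 36 dB → output overshoot 6 dB → GR 30 dB.
B: overshoot 10 dB → output overshoot 4 dB → GR 6 dB.
Difference: 24 dB in favour of A.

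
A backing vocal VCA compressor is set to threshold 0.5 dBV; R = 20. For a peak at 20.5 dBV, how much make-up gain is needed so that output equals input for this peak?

19 dB

Overshoot 20 dB → 20/20 = 1 dB after compression, so the compressed level is 0.5 + 1 = 1.5 dBV.
Make-up = target − compressed = 20.5 − 1.5 = 19 dB.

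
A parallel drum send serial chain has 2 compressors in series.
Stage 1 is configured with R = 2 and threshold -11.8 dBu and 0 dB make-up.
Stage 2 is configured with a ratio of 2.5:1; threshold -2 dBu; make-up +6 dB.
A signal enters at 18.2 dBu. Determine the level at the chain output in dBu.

6.08 dBu

Stage 1: 30 dB above -11.8 dBu, reduced 2:1 to 15 dB above → 3.2 dBu.
Stage 2: 3.2 dBu is 5.2 dB over -2 dBu; at 2.5:1 that becomes 2.08 dB over, giving 0.08 dBu; +6 dB make-up → 6.08 dBu.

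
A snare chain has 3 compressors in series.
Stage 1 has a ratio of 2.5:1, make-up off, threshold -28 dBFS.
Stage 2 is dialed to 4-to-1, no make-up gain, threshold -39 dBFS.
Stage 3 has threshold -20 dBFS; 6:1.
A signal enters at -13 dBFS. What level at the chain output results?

Stage 1: 15 dB above -28 dBFS, reduced 2.5:1 to 6 dB above → -22 dBFS.
Stage 2: -22 dBFS is 17 dB over -39 dBFS; at 4:1 that becomes 4.25 dB over, giving -34.75 dBFS.
Stage 3: -34.75 dBFS ≤ -20 dBFS, so stage 3 doesn't engage; output -34.75 dBFS.

-34.75 dBFS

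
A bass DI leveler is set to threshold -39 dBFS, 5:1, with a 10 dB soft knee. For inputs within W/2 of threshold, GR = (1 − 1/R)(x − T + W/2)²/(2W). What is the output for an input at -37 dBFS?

-38.96 dBFS

x − T + W/2 = -37 − (-39) + 5 = 7.
GR = (1 − 1/5) × 7² / 20 = 0.8 × 49 / 20 = 1.96 dB.
Output = -37 − 1.96 = -38.96 dBFS.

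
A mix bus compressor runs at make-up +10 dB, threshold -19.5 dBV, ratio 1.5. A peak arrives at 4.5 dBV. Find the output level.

6.5 dBV

The input is 24 dB above the -19.5 dBV threshold.
1.5:1 compression reduces that to 24/1.5 = 16 dB over.
That puts the output at -3.5 dBV; make-up adds 10 dB, giving 6.5 dBV.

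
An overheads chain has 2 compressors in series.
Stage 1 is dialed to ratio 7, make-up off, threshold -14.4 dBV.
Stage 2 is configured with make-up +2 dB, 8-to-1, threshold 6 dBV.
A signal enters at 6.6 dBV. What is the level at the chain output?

-9.4 dBV

Stage 1: 6.6 dBV is 21 dB over -14.4 dBV; at 7:1 that becomes 3 dB over, giving -11.4 dBV.
Stage 2: -11.4 dBV is at or below the 6 dBV threshold — no compression; make-up brings it to -9.4 dBV.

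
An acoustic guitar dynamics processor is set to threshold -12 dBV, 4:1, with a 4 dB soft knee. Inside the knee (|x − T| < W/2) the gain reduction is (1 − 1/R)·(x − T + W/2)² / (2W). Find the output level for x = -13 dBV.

x − T + W/2 = -13 − (-12) + 2 = 1.
GR = (1 − 1/4) × 1² / 8 = 0.75 × 1 / 8 = 0.09375 dB.
Output = -13 − 0.09375 = -13.09375 dBV.

-13.09375 dBV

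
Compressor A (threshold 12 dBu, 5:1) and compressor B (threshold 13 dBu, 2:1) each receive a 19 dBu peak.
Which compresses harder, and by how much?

A: overshoot 7 dB → output overshoot 1.4 dB → GR 5.6 dB.
B: overshoot 6 dB → output overshoot 3 dB → GR 3 dB.
A reduces 2.6 dB more.

A, by 2.6 dB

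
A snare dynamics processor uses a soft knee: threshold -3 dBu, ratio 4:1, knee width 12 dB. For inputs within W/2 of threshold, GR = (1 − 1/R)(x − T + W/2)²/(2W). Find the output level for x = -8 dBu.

-8.03125 dBu

x − T + W/2 = -8 − (-3) + 6 = 1.
GR = (1 − 1/4) × 1² / 24 = 0.75 × 1 / 24 = 0.03125 dB.
Output = -8 − 0.03125 = -8.03125 dBu.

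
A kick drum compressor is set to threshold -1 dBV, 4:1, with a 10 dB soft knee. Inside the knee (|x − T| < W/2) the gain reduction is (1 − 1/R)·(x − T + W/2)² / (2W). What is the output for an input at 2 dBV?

x − T + W/2 = 2 − (-1) + 5 = 8.
GR = (1 − 1/4) × 8² / 20 = 0.75 × 64 / 20 = 2.4 dB.
Output = 2 − 2.4 = -0.4 dBV.

-0.4 dBV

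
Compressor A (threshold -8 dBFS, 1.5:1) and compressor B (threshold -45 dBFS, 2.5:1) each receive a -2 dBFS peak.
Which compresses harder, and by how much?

B, by 23.8 dB

A: overshoot 6 dB → output overshoot 4 dB → GR 2 dB.
B: overshoot 43 dB → output overshoot 17.2 dB → GR 25.8 dB.
B reduces 23.8 dB more.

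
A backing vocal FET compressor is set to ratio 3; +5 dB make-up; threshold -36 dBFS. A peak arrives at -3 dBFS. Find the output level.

Overshoot: -3 − (-36) = 33 dB.
The 33 dB excess becomes 11 dB after 3:1 reduction.
So the level is -36 + 11 = -25 dBFS; make-up adds 5 dB, giving -20 dBFS.

-20 dBFS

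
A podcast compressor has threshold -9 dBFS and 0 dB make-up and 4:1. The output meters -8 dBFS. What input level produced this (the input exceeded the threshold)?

The compressed level sits -8 − (-9) = 1 dB over threshold.
Before 4:1 compression the overshoot was 1 × 4 = 4 dB, so input = -9 + 4 = -5 dBFS.

-5 dBFS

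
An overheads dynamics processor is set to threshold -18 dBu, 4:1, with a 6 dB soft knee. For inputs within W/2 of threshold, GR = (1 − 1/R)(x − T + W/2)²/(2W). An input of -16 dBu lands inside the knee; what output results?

x − T + W/2 = -16 − (-18) + 3 = 5.
GR = (1 − 1/4) × 5² / 12 = 0.75 × 25 / 12 = 1.5625 dB.
Output = -16 − 1.5625 = -17.5625 dBu.

-17.5625 dBu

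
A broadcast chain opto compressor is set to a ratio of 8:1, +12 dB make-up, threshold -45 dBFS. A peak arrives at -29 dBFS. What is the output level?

-31 dBFS

-29 dBFS sits 16 dB over threshold.
The 16 dB excess becomes 2 dB after 8:1 reduction.
So the level is -45 + 2 = -43 dBFS; make-up adds 12 dB, giving -31 dBFS.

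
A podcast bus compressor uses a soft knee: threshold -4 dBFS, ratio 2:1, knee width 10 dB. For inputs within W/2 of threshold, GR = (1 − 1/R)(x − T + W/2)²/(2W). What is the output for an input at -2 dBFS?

-3.225 dBFS

x − T + W/2 = -2 − (-4) + 5 = 7.
GR = (1 − 1/2) × 7² / 20 = 0.5 × 49 / 20 = 1.225 dB.
Output = -2 − 1.225 = -3.225 dBFS.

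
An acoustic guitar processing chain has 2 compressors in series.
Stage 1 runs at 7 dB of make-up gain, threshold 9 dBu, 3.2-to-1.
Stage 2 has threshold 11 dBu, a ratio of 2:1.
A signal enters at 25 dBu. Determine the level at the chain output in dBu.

Stage 1: 25 dBu is 16 dB over 9 dBu; at 3.2:1 that becomes 5 dB over, giving 14 dBu; +7 dB make-up → 21 dBu.
Stage 2: 10 dB above 11 dBu, reduced 2:1 to 5 dB above → 16 dBu.

16 dBu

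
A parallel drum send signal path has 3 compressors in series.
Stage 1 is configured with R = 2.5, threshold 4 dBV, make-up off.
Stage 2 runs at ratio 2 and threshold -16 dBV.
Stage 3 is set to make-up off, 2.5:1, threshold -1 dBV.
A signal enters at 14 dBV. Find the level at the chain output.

-4 dBV

Stage 1: 10 dB above 4 dBV, reduced 2.5:1 to 4 dB above → 8 dBV.
Stage 2: overshoot 24 dB → 24/2 = 12 dB → -4 dBV.
Stage 3: -4 dBV ≤ -1 dBV, so stage 3 doesn't engage; output -4 dBV.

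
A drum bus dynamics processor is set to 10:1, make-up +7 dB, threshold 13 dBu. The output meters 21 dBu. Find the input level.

23 dBu

Stripping the +7 dB make-up gives 14 dBu at the gain stage.
The compressed level sits 14 − 13 = 1 dB over threshold.
Input overshoot = R × output overshoot = 10 dB → input = 13 + 10 = 23 dBu.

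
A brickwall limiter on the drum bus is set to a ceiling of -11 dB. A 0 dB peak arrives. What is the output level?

-11 dB

The limiter clamps the peak to its -11 dB ceiling.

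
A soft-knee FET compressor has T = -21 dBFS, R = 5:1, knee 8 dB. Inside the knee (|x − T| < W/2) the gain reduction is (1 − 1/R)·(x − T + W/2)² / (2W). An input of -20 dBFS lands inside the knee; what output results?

-21.25 dBFS

x − T + W/2 = -20 − (-21) + 4 = 5.
GR = (1 − 1/5) × 5² / 16 = 0.8 × 25 / 16 = 1.25 dB.
Output = -20 − 1.25 = -21.25 dBFS.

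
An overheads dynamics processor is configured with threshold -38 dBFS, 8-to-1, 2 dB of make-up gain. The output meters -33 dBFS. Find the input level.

Remove make-up: -33 − 2 = -35 dBFS.
Post-compression overshoot = -35 − (-38) = 3 dB.
Input overshoot = R × output overshoot = 24 dB → input = -38 + 24 = -14 dBFS.

-14 dBFS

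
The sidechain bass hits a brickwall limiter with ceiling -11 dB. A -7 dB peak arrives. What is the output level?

-11 dB

At ∞:1, everything above -11 dB is held at the ceiling.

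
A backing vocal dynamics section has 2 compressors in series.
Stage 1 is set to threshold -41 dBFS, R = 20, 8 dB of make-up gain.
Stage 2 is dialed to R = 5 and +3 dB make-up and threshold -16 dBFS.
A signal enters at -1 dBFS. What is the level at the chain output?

-28 dBFS

Stage 1: 40 dB above -41 dBFS, reduced 20:1 to 2 dB above → -39 dBFS; +8 dB make-up → -31 dBFS.
Stage 2: below threshold (-31 ≤ -16); passes unchanged; make-up brings it to -28 dBFS.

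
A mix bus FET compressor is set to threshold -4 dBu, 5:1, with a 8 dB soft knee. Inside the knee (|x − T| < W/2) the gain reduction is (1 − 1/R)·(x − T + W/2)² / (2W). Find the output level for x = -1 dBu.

-3.45 dBu

x − T + W/2 = -1 − (-4) + 4 = 7.
GR = (1 − 1/5) × 7² / 16 = 0.8 × 49 / 16 = 2.45 dB.
Output = -1 − 2.45 = -3.45 dBu.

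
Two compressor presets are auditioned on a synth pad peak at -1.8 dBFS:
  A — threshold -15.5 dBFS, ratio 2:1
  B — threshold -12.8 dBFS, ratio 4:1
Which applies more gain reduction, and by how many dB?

B, by 1.4 dB

A: overshoot 13.7 dB → output overshoot 6.85 dB → GR 6.85 dB.
B: overshoot 11 dB → output overshoot 2.75 dB → GR 8.25 dB.
B applies 1.4 dB more gain reduction.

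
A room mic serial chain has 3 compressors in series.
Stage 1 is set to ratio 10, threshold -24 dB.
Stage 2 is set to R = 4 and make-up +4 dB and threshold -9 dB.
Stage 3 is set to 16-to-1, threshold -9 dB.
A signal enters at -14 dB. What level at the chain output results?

-19 dB

Stage 1: overshoot 10 dB → 10/10 = 1 dB → -23 dB.
Stage 2: below threshold (-23 ≤ -9); passes unchanged; make-up brings it to -19 dB.
Stage 3: -19 dB ≤ -9 dB, so stage 3 doesn't engage; output -19 dB.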